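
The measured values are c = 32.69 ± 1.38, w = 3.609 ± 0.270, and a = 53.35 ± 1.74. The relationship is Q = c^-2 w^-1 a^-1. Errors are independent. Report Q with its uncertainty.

(4.860 ± 0.571) × 10^-6

Relative error in a monomial: (δQ/Q)² = Σ (nᵢ · δxᵢ/xᵢ)².
  (-2·δc/c)² = (-2×0.0422)² = 0.00713;  (-1·δw/w)² = (-1×0.0748)² = 0.00560;  (-1·δa/a)² = (-1×0.0326)² = 0.00106
δQ/Q = √(0.0138) = 0.117
Q = 4.86e-06, so δQ = 0.117 × 4.86e-06 = 5.71e-07.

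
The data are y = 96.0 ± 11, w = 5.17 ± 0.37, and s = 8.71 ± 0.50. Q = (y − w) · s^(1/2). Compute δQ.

Let u = y − w = 90.8. δu = √(δy² + δw²) = √(121 + 0.137) = 11.0, so δu/u = 0.121.
Q is then a monomial in u, s:
δQ/Q = √((δu/u)² + (½·δs/s)²) = √(0.0147 + 0.000824) = 0.125
Q = 268, so δQ = 0.125 × 268 = 33.4.

33.4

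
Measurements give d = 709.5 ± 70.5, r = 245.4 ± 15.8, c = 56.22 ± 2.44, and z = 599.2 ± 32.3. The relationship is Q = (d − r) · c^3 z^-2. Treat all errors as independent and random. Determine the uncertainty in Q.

52.8

Let u = d − r = 464.1. δu = √(δd² + δr²) = √(4970 + 250) = 72.2, so δu/u = 0.156.
Q is then a monomial in u, c, z:
δQ/Q = √((δu/u)² + (3·δc/c)² + (-2·δz/z)²) = √(0.0242 + 0.0170 + 0.0116) = 0.230
Q = 229.7, so δQ = 0.230 × 229.7 = 52.8.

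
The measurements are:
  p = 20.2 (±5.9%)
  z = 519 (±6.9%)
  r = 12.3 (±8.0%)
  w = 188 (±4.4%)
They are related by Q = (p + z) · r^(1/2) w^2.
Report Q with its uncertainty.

(6.68 ± 0.784) × 10^7

Let u = p + z = 539. δu = √(δp² + δz²) = √(1.42 + 1280) = 35.8, so δu/u = 0.0665.
Q is then a monomial in u, r, w:
δQ/Q = √((δu/u)² + (½·δr/r)² + (2·δw/w)²) = √(0.00442 + 0.00160 + 0.00774) = 0.117
Q = 6.68e+07, so δQ = 0.117 × 6.68e+07 = 7.84e+06.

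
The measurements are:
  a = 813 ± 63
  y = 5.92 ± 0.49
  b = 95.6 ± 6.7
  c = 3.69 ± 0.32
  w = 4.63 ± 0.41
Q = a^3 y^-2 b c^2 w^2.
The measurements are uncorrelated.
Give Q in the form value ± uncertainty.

(4.28 ± 1.64) × 10^11

Each factor contributes (exponent × relative error)² to (δQ/Q)²:
  (3·δa/a)² = (3×0.0775)² = 0.0540;  (-2·δy/y)² = (-2×0.0828)² = 0.0274;  (1·δb/b)² = (1×0.0701)² = 0.00491;  (2·δc/c)² = (2×0.0867)² = 0.0301;  (2·δw/w)² = (2×0.0886)² = 0.0314
δQ/Q = √(0.148) = 0.384
Q = 4.28e+11, so δQ = 0.384 × 4.28e+11 = 1.64e+11.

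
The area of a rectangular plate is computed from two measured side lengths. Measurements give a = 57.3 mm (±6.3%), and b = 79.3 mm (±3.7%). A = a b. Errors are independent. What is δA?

332 mm^2

Products/powers → add relative errors in quadrature, weighted by exponent:
  (1·δa/a)² = (1×0.0630)² = 0.00397;  (1·δb/b)² = (1×0.0370)² = 0.00137
δA/A = √(0.00534) = 0.0731
A = 4540 mm^2, so δA = 0.0731 × 4540 = 332 mm^2.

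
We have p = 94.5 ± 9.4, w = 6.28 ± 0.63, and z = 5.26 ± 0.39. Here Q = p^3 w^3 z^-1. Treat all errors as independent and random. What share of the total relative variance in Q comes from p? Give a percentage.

48.1%

(δQ/Q)² = (3·δp/p)² + (3·δw/w)² + (-1·δz/z)²
  p term: (3×0.0995)² = 0.0891
  w term: (3×0.100)² = 0.0906
  z term: (-1×0.0741)² = 0.00550
Total = 0.185. Share from p = 0.0891/0.185 = 0.481.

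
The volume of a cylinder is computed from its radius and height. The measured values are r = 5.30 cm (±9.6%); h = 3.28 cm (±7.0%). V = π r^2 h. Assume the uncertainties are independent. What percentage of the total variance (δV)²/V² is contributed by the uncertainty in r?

(δV/V)² = (2·δr/r)² + (1·δh/h)²
  r term: (2×0.0960)² = 0.0369
  h term: (1×0.0700)² = 0.00490
Total = 0.0418. Share from r = 0.0369/0.0418 = 0.883.

88.3%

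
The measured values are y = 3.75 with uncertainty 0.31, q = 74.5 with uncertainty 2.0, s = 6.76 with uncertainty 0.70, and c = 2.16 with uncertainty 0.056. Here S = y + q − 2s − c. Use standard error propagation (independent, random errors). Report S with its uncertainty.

62.6 ± 2.46

For a sum/difference, combine absolute errors in quadrature:
  (δy)² = 0.0961;  (δq)² = 4.00;  (2·δs)² = 1.96;  (δc)² = 0.00314
δS = √(6.06) = 2.46
S = 62.6.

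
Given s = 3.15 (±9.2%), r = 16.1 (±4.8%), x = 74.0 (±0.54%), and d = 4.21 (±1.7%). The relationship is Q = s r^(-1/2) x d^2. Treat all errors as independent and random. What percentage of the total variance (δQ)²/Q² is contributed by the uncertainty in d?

11.3%

(δQ/Q)² = (1·δs/s)² + (−½·δr/r)² + (1·δx/x)² + (2·δd/d)²
  s term: (1×0.0920)² = 0.00846
  r term: (-0.5×0.0480)² = 0.000576
  x term: (1×0.00540)² = 2.92e-05
  d term: (2×0.0170)² = 0.00116
Total = 0.0102. Share from d = 0.00116/0.0102 = 0.113.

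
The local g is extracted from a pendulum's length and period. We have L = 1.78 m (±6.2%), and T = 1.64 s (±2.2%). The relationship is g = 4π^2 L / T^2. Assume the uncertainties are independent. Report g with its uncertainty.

26.1 ± 1.99 m/s^2

For a monomial g ∝ L, T^-2, fractional errors add in quadrature:
  (1·δL/L)² = (1×0.0620)² = 0.00384;  (-2·δT/T)² = (-2×0.0220)² = 0.00194
δg/g = √(0.00578) = 0.0760
g = 26.1 m/s^2, so δg = 0.0760 × 26.1 = 1.99 m/s^2.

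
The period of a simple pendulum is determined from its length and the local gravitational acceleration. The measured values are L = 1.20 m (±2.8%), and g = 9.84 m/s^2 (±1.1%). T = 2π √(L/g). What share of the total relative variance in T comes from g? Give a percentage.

13.4%

(δT/T)² = (½·δL/L)² + (−½·δg/g)²
  L term: (0.5×0.0280)² = 0.000196
  g term: (-0.5×0.0110)² = 3.03e-05
Total = 0.000226. Share from g = 3.03e-05/0.000226 = 0.134.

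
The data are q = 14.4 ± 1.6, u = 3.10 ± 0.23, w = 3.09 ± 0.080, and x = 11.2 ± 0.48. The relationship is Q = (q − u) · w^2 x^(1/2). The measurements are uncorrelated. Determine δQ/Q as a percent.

15.4%

Let h = q − u = 11.3. δh = √(δq² + δu²) = √(2.56 + 0.0529) = 1.62, so δh/h = 0.143.
Q is then a monomial in h, w, x:
δQ/Q = √((δh/h)² + (2·δw/w)² + (½·δx/x)²) = √(0.0205 + 0.00268 + 0.000459) = 0.154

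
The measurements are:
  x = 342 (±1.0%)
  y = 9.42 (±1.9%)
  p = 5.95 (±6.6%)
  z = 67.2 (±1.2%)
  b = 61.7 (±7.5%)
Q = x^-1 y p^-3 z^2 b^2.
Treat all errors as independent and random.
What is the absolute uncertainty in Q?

563

Since Q is a product/quotient, work with relative uncertainties:
  (-1·δx/x)² = (-1×0.0100)² = 0.000100;  (1·δy/y)² = (1×0.0190)² = 0.000361;  (-3·δp/p)² = (-3×0.0660)² = 0.0392;  (2·δz/z)² = (2×0.0120)² = 0.000576;  (2·δb/b)² = (2×0.0750)² = 0.0225
δQ/Q = √(0.0627) = 0.250
Q = 2250, so δQ = 0.250 × 2250 = 563.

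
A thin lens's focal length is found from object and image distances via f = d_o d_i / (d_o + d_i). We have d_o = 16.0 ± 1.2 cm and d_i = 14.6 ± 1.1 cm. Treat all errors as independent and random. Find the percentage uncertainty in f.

5.32%

∂f/∂d_o = (d_i/(d_o+d_i))² = 0.228;  ∂f/∂d_i = (d_o/(d_o+d_i))² = 0.273
δf = √((∂f/∂d_o · δd_o)² + (∂f/∂d_i · δd_i)²) = √(0.0746 + 0.0904) = 0.406 cm
f = 7.63 cm, so δf/f = 0.406/7.63 = 0.0532.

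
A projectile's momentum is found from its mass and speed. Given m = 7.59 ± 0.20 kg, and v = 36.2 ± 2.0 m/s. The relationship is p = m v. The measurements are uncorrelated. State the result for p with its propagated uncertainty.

p is a product of powers, so relative uncertainties combine in quadrature:
  (1·δm/m)² = (1×0.0264)² = 0.000694;  (1·δv/v)² = (1×0.0552)² = 0.00305
δp/p = √(0.00375) = 0.0612
p = 275 kg·m/s, so δp = 0.0612 × 275 = 16.8 kg·m/s.

275 ± 16.8 kg·m/s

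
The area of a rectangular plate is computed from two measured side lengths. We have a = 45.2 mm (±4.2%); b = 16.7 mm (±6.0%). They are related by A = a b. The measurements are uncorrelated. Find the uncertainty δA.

Each factor contributes (exponent × relative error)² to (δA/A)²:
  (1·δa/a)² = (1×0.0420)² = 0.00176;  (1·δb/b)² = (1×0.0600)² = 0.00360
δA/A = √(0.00536) = 0.0732
A = 755 mm^2, so δA = 0.0732 × 755 = 55.3 mm^2.

55.3 mm^2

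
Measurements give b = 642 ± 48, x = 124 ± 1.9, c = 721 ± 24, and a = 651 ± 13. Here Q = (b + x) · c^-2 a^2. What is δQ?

Let u = b + x = 766. δu = √(δb² + δx²) = √(2300 + 3.61) = 48.0, so δu/u = 0.0627.
Q is then a monomial in u, c, a:
δQ/Q = √((δu/u)² + (-2·δc/c)² + (2·δa/a)²) = √(0.00393 + 0.00443 + 0.00160) = 0.0998
Q = 624, so δQ = 0.0998 × 624 = 62.3.

62.3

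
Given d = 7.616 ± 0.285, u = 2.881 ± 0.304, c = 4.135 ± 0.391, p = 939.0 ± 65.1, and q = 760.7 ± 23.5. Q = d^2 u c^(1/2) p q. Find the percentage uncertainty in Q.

Each factor contributes (exponent × relative error)² to (δQ/Q)²:
  (2·δd/d)² = (2×0.0374)² = 0.00560;  (1·δu/u)² = (1×0.106)² = 0.0111;  (½·δc/c)² = (0.5×0.0946)² = 0.00224;  (1·δp/p)² = (1×0.0693)² = 0.00481;  (1·δq/q)² = (1×0.0309)² = 0.000954
δQ/Q = √(0.0247) = 0.157

15.7%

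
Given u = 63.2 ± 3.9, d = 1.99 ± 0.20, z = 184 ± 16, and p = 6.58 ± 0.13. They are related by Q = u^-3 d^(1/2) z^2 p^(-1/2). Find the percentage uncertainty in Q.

Each factor contributes (exponent × relative error)² to (δQ/Q)²:
  (-3·δu/u)² = (-3×0.0617)² = 0.0343;  (½·δd/d)² = (0.5×0.101)² = 0.00253;  (2·δz/z)² = (2×0.0870)² = 0.0302;  (−½·δp/p)² = (-0.5×0.0198)² = 9.76e-05
δQ/Q = √(0.0671) = 0.259

25.9%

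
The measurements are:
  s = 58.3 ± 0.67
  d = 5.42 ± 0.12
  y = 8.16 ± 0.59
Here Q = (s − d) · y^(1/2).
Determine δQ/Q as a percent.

Let u = s − d = 52.9. δu = √(δs² + δd²) = √(0.449 + 0.0144) = 0.681, so δu/u = 0.0129.
Q is then a monomial in u, y:
δQ/Q = √((δu/u)² + (½·δy/y)²) = √(0.000166 + 0.00131) = 0.0384

3.84%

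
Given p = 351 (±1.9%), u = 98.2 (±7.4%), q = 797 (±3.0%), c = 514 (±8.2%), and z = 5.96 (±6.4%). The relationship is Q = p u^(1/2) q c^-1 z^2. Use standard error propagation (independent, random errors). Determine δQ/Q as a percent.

Since Q is a product/quotient, work with relative uncertainties:
  (1·δp/p)² = (1×0.0190)² = 0.000361;  (½·δu/u)² = (0.5×0.0740)² = 0.00137;  (1·δq/q)² = (1×0.0300)² = 0.000900;  (-1·δc/c)² = (-1×0.0820)² = 0.00672;  (2·δz/z)² = (2×0.0640)² = 0.0164
δQ/Q = √(0.0257) = 0.160

16.0%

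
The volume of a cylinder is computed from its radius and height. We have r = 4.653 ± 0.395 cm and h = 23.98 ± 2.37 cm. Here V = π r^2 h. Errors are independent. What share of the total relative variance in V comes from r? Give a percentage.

(δV/V)² = (2·δr/r)² + (1·δh/h)²
  r term: (2×0.0849)² = 0.0288
  h term: (1×0.0988)² = 0.00977
Total = 0.0386. Share from r = 0.0288/0.0386 = 0.747.

74.7%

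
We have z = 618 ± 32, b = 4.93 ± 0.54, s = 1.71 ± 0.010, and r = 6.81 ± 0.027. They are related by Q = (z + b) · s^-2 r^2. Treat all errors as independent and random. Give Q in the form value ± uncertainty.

9880 ± 526

Let u = z + b = 623. δu = √(δz² + δb²) = √(1020 + 0.292) = 32.0, so δu/u = 0.0514.
Q is then a monomial in u, s, r:
δQ/Q = √((δu/u)² + (-2·δs/s)² + (2·δr/r)²) = √(0.00264 + 0.000137 + 6.29e-05) = 0.0533
Q = 9880, so δQ = 0.0533 × 9880 = 526.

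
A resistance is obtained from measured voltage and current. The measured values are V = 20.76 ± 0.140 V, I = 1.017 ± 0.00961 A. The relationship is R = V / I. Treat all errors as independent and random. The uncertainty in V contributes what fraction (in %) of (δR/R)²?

33.7%

(δR/R)² = (1·δV/V)² + (-1·δI/I)²
  V term: (1×0.00674)² = 4.55e-05
  I term: (-1×0.00945)² = 8.93e-05
Total = 0.000135. Share from V = 4.55e-05/0.000135 = 0.337.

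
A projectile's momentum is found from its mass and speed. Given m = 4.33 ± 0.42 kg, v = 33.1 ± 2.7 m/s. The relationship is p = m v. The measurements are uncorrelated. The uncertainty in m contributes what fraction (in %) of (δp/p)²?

(δp/p)² = (1·δm/m)² + (1·δv/v)²
  m term: (1×0.0970)² = 0.00941
  v term: (1×0.0816)² = 0.00665
Total = 0.0161. Share from m = 0.00941/0.0161 = 0.586.

58.6%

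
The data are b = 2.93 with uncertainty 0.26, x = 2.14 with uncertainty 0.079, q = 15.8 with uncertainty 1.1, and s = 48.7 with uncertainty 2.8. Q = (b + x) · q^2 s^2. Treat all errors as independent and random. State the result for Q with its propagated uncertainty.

(3.00 ± 0.565) × 10^6

Let u = b + x = 5.07. δu = √(δb² + δx²) = √(0.0676 + 0.00624) = 0.272, so δu/u = 0.0536.
Q is then a monomial in u, q, s:
δQ/Q = √((δu/u)² + (2·δq/q)² + (2·δs/s)²) = √(0.00287 + 0.0194 + 0.0132) = 0.188
Q = 3e+06, so δQ = 0.188 × 3e+06 = 5.65e+05.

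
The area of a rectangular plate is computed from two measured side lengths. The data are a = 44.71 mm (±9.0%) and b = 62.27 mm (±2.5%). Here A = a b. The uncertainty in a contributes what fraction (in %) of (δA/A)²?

(δA/A)² = (1·δa/a)² + (1·δb/b)²
  a term: (1×0.0900)² = 0.00810
  b term: (1×0.0250)² = 0.000625
Total = 0.00873. Share from a = 0.00810/0.00873 = 0.928.

92.8%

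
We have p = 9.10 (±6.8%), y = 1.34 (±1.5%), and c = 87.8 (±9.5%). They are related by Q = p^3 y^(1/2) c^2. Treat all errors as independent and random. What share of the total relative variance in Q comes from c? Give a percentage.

46.4%

(δQ/Q)² = (3·δp/p)² + (½·δy/y)² + (2·δc/c)²
  p term: (3×0.0680)² = 0.0416
  y term: (0.5×0.0150)² = 5.62e-05
  c term: (2×0.0950)² = 0.0361
Total = 0.0778. Share from c = 0.0361/0.0778 = 0.464.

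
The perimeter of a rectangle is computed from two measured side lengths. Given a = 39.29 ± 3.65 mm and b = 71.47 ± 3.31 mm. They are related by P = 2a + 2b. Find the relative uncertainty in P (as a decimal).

0.0445

Each term contributes (cᵢ δxᵢ)² to (δP)²:
  (2·δa)² = 53.3;  (2·δb)² = 43.8
δP = √(97.1) = 9.85 mm
P = 221.5 mm, so δP/P = 9.85/221.5 = 0.0445.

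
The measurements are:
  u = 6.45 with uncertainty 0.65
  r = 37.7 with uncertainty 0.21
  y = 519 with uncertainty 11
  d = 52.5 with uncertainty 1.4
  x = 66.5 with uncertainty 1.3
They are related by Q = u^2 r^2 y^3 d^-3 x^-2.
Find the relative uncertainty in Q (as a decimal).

Q is a product of powers, so relative uncertainties combine in quadrature:
  (2·δu/u)² = (2×0.101)² = 0.0406;  (2·δr/r)² = (2×0.00557)² = 0.000124;  (3·δy/y)² = (3×0.0212)² = 0.00404;  (-3·δd/d)² = (-3×0.0267)² = 0.00640;  (-2·δx/x)² = (-2×0.0195)² = 0.00153
δQ/Q = √(0.0527) = 0.230

0.230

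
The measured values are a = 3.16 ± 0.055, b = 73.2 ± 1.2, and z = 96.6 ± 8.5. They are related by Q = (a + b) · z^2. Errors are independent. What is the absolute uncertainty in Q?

Let u = a + b = 76.4. δu = √(δa² + δb²) = √(0.00302 + 1.44) = 1.20, so δu/u = 0.0157.
Q is then a monomial in u, z:
δQ/Q = √((δu/u)² + (2·δz/z)²) = √(0.000247 + 0.0310) = 0.177
Q = 7.13e+05, so δQ = 0.177 × 7.13e+05 = 1.26e+05.

1.26e+05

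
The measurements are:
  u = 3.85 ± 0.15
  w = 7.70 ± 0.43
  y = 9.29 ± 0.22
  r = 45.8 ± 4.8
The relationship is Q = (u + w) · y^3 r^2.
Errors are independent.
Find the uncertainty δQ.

4.37e+06

Let h = u + w = 11.6. δh = √(δu² + δw²) = √(0.0225 + 0.185) = 0.455, so δh/h = 0.0394.
Q is then a monomial in h, y, r:
δQ/Q = √((δh/h)² + (3·δy/y)² + (2·δr/r)²) = √(0.00155 + 0.00505 + 0.0439) = 0.225
Q = 1.94e+07, so δQ = 0.225 × 1.94e+07 = 4.37e+06.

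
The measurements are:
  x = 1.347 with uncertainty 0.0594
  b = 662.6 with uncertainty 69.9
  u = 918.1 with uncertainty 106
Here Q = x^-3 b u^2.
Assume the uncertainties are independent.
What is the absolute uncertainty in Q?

6.54e+07

For a monomial Q ∝ x^-3, b, u^2, fractional errors add in quadrature:
  (-3·δx/x)² = (-3×0.0441)² = 0.0175;  (1·δb/b)² = (1×0.105)² = 0.0111;  (2·δu/u)² = (2×0.115)² = 0.0533
δQ/Q = √(0.0820) = 0.286
Q = 2.285e+08, so δQ = 0.286 × 2.285e+08 = 6.54e+07.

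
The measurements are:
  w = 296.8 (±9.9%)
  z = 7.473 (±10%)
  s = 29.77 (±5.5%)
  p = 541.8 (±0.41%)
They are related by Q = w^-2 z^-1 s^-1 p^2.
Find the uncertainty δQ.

Each factor contributes (exponent × relative error)² to (δQ/Q)²:
  (-2·δw/w)² = (-2×0.0990)² = 0.0392;  (-1·δz/z)² = (-1×0.100)² = 0.0100;  (-1·δs/s)² = (-1×0.0550)² = 0.00302;  (2·δp/p)² = (2×0.00410)² = 6.72e-05
δQ/Q = √(0.0523) = 0.229
Q = 0.01498, so δQ = 0.229 × 0.01498 = 0.00343.

0.00343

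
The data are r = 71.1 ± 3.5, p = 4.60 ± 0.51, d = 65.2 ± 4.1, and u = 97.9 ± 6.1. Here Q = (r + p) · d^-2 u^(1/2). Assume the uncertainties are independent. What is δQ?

Let w = r + p = 75.7. δw = √(δr² + δp²) = √(12.2 + 0.260) = 3.54, so δw/w = 0.0467.
Q is then a monomial in w, d, u:
δQ/Q = √((δw/w)² + (-2·δd/d)² + (½·δu/u)²) = √(0.00218 + 0.0158 + 0.000971) = 0.138
Q = 0.176, so δQ = 0.138 × 0.176 = 0.0243.

0.0243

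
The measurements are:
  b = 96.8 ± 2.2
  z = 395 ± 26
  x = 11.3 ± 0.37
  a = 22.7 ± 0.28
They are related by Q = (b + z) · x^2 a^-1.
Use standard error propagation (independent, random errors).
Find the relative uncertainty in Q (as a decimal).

0.0852

Let u = b + z = 492. δu = √(δb² + δz²) = √(4.84 + 676) = 26.1, so δu/u = 0.0531.
Q is then a monomial in u, x, a:
δQ/Q = √((δu/u)² + (2·δx/x)² + (-1·δa/a)²) = √(0.00281 + 0.00429 + 0.000152) = 0.0852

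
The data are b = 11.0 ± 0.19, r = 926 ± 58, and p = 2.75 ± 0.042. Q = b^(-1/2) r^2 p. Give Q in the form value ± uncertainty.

(7.11 ± 0.899) × 10^5

For a monomial Q ∝ b^(-1/2), r^2, p, fractional errors add in quadrature:
  (−½·δb/b)² = (-0.5×0.0173)² = 7.46e-05;  (2·δr/r)² = (2×0.0626)² = 0.0157;  (1·δp/p)² = (1×0.0153)² = 0.000233
δQ/Q = √(0.0160) = 0.126
Q = 7.11e+05, so δQ = 0.126 × 7.11e+05 = 89900.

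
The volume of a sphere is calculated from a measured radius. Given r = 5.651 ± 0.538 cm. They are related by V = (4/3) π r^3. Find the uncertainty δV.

216 cm^3

V ∝ r^3, so δV/V = |3| · δr/r = 3 × 0.0952 = 0.286.
V = 755.9 cm^3, so δV = 0.286 × 755.9 = 216 cm^3.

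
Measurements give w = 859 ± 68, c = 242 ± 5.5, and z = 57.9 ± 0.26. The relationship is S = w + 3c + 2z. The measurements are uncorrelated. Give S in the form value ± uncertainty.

Sums and differences: (δS)² = Σ (cᵢ δxᵢ)².
  (δw)² = 4620;  (3·δc)² = 272;  (2·δz)² = 0.270
δS = √(4900) = 70.0
S = 1700.

1700 ± 70.0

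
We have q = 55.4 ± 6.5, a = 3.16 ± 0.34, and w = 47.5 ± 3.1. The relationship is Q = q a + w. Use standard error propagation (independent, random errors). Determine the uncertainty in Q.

Let p = q·a = 175. δp/p = √((1·δq/q)² + (1·δa/a)²) = √(0.0138 + 0.0116) = 0.159, so δp = 27.9.
Q = p + w: δQ = √(δp² + δw²) = √(777 + 9.61) = 28.0

28.0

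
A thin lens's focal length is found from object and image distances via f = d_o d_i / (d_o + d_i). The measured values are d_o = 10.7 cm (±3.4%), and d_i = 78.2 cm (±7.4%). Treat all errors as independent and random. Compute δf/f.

0.0312

∂f/∂d_o = (d_i/(d_o+d_i))² = 0.774;  ∂f/∂d_i = (d_o/(d_o+d_i))² = 0.0145
δf = √((∂f/∂d_o · δd_o)² + (∂f/∂d_i · δd_i)²) = √(0.0792 + 0.00703) = 0.294 cm
f = 9.41 cm, so δf/f = 0.294/9.41 = 0.0312.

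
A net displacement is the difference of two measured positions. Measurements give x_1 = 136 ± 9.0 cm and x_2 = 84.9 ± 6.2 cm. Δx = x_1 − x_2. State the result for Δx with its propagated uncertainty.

51.1 ± 10.9 cm

Sums and differences: (δΔx)² = Σ (cᵢ δxᵢ)².
  (δx_1)² = 81.0;  (δx_2)² = 38.4
δΔx = √(119) = 10.9 cm
Δx = 51.1 cm.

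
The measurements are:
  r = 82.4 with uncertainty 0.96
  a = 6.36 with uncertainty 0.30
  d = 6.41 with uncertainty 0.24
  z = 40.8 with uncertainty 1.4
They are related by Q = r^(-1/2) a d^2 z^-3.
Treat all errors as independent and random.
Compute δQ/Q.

0.136

Products/powers → add relative errors in quadrature, weighted by exponent:
  (−½·δr/r)² = (-0.5×0.0117)² = 3.39e-05;  (1·δa/a)² = (1×0.0472)² = 0.00222;  (2·δd/d)² = (2×0.0374)² = 0.00561;  (-3·δz/z)² = (-3×0.0343)² = 0.0106
δQ/Q = √(0.0185) = 0.136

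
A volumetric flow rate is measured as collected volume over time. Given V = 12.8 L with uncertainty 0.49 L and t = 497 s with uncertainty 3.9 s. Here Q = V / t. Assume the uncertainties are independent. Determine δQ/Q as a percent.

Each factor contributes (exponent × relative error)² to (δQ/Q)²:
  (1·δV/V)² = (1×0.0383)² = 0.00147;  (-1·δt/t)² = (-1×0.00785)² = 6.16e-05
δQ/Q = √(0.00153) = 0.0391

3.91%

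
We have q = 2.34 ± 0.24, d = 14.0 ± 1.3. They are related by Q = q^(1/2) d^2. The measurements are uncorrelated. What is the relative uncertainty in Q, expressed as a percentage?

19.3%

Since Q is a product/quotient, work with relative uncertainties:
  (½·δq/q)² = (0.5×0.103)² = 0.00263;  (2·δd/d)² = (2×0.0929)² = 0.0345
δQ/Q = √(0.0371) = 0.193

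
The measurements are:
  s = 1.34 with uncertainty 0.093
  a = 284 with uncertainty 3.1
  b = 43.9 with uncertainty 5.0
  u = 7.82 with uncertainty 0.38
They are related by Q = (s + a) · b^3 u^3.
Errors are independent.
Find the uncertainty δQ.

4.29e+09

Let w = s + a = 285. δw = √(δs² + δa²) = √(0.00865 + 9.61) = 3.10, so δw/w = 0.0109.
Q is then a monomial in w, b, u:
δQ/Q = √((δw/w)² + (3·δb/b)² + (3·δu/u)²) = √(0.000118 + 0.117 + 0.0213) = 0.372
Q = 1.15e+10, so δQ = 0.372 × 1.15e+10 = 4.29e+09.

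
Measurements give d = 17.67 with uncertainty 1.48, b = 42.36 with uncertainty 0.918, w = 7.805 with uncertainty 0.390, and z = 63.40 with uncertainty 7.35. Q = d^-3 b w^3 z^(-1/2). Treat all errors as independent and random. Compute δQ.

0.137

Each factor contributes (exponent × relative error)² to (δQ/Q)²:
  (-3·δd/d)² = (-3×0.0838)² = 0.0631;  (1·δb/b)² = (1×0.0217)² = 0.000470;  (3·δw/w)² = (3×0.0500)² = 0.0225;  (−½·δz/z)² = (-0.5×0.116)² = 0.00336
δQ/Q = √(0.0894) = 0.299
Q = 0.4585, so δQ = 0.299 × 0.4585 = 0.137.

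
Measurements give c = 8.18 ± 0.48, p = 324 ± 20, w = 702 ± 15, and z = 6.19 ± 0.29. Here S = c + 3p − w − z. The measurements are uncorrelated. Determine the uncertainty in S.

61.8

Sums and differences: (δS)² = Σ (cᵢ δxᵢ)².
  (δc)² = 0.230;  (3·δp)² = 3600;  (δw)² = 225;  (δz)² = 0.0841
δS = √(3830) = 61.8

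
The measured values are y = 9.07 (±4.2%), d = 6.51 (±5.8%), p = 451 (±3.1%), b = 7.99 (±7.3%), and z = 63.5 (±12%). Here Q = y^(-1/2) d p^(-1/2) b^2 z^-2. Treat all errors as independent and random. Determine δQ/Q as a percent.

28.8%

Products/powers → add relative errors in quadrature, weighted by exponent:
  (−½·δy/y)² = (-0.5×0.0420)² = 0.000441;  (1·δd/d)² = (1×0.0580)² = 0.00336;  (−½·δp/p)² = (-0.5×0.0310)² = 0.000240;  (2·δb/b)² = (2×0.0730)² = 0.0213;  (-2·δz/z)² = (-2×0.120)² = 0.0576
δQ/Q = √(0.0830) = 0.288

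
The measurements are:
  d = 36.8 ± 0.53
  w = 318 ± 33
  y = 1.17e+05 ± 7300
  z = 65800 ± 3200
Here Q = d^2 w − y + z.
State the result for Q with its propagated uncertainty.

(3.79 ± 0.471) × 10^5

Let p = d^2·w = 4.31e+05. δp/p = √((2·δd/d)² + (1·δw/w)²) = √(0.000830 + 0.0108) = 0.108, so δp = 46400.
Q = p − y + z: δQ = √(δp² + δy² + δz²) = √(2.15e+09 + 5.33e+07 + 1.02e+07) = 47100
Q = 3.79e+05.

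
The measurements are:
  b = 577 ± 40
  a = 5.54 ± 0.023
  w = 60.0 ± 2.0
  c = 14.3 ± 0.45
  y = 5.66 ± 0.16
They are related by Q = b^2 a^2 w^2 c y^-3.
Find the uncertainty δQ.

5.18e+08

Q is a product of powers, so relative uncertainties combine in quadrature:
  (2·δb/b)² = (2×0.0693)² = 0.0192;  (2·δa/a)² = (2×0.00415)² = 6.89e-05;  (2·δw/w)² = (2×0.0333)² = 0.00444;  (1·δc/c)² = (1×0.0315)² = 0.000990;  (-3·δy/y)² = (-3×0.0283)² = 0.00719
δQ/Q = √(0.0319) = 0.179
Q = 2.9e+09, so δQ = 0.179 × 2.9e+09 = 5.18e+08.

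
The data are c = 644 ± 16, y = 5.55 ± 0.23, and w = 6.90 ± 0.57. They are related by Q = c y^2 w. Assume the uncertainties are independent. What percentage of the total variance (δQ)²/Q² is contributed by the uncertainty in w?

(δQ/Q)² = (1·δc/c)² + (2·δy/y)² + (1·δw/w)²
  c term: (1×0.0248)² = 0.000617
  y term: (2×0.0414)² = 0.00687
  w term: (1×0.0826)² = 0.00682
Total = 0.0143. Share from w = 0.00682/0.0143 = 0.477.

47.7%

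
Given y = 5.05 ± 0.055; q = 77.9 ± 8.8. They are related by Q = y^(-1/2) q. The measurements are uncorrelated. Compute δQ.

For a monomial Q ∝ y^(-1/2), q, fractional errors add in quadrature:
  (−½·δy/y)² = (-0.5×0.0109)² = 2.97e-05;  (1·δq/q)² = (1×0.113)² = 0.0128
δQ/Q = √(0.0128) = 0.113
Q = 34.7, so δQ = 0.113 × 34.7 = 3.92.

3.92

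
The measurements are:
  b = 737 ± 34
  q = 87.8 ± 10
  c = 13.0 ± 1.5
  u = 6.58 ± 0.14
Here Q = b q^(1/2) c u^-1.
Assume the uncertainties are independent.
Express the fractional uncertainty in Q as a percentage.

Q is a product of powers, so relative uncertainties combine in quadrature:
  (1·δb/b)² = (1×0.0461)² = 0.00213;  (½·δq/q)² = (0.5×0.114)² = 0.00324;  (1·δc/c)² = (1×0.115)² = 0.0133;  (-1·δu/u)² = (-1×0.0213)² = 0.000453
δQ/Q = √(0.0191) = 0.138

13.8%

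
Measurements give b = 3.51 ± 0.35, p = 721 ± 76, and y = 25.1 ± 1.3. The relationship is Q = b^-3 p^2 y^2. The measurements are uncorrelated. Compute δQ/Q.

Q is a product of powers, so relative uncertainties combine in quadrature:
  (-3·δb/b)² = (-3×0.0997)² = 0.0895;  (2·δp/p)² = (2×0.105)² = 0.0444;  (2·δy/y)² = (2×0.0518)² = 0.0107
δQ/Q = √(0.145) = 0.380

0.380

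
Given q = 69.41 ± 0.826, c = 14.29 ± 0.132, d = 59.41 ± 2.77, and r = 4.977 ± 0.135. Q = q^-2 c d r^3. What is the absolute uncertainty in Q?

2.11

Relative error in a monomial: (δQ/Q)² = Σ (nᵢ · δxᵢ/xᵢ)².
  (-2·δq/q)² = (-2×0.0119)² = 0.000566;  (1·δc/c)² = (1×0.00924)² = 8.53e-05;  (1·δd/d)² = (1×0.0466)² = 0.00217;  (3·δr/r)² = (3×0.0271)² = 0.00662
δQ/Q = √(0.00945) = 0.0972
Q = 21.72, so δQ = 0.0972 × 21.72 = 2.11.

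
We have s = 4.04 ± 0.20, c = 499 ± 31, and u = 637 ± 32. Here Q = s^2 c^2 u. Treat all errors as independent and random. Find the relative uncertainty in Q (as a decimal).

Since Q is a product/quotient, work with relative uncertainties:
  (2·δs/s)² = (2×0.0495)² = 0.00980;  (2·δc/c)² = (2×0.0621)² = 0.0154;  (1·δu/u)² = (1×0.0502)² = 0.00252
δQ/Q = √(0.0278) = 0.167

0.167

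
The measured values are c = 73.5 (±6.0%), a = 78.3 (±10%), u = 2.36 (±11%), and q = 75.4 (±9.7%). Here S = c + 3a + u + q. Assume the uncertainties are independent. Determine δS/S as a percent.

6.47%

S is a linear combination, so absolute uncertainties add in quadrature:
  (δc)² = 19.4;  (3·δa)² = 552;  (δu)² = 0.0674;  (δq)² = 53.5
δS = √(625) = 25.0
S = 386, so δS/S = 25.0/386 = 0.0647.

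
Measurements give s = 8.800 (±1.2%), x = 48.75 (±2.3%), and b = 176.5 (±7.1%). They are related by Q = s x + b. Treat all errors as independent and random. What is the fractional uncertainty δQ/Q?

Let p = s·x = 429.0. δp/p = √((1·δs/s)² + (1·δx/x)²) = √(0.000144 + 0.000529) = 0.0259, so δp = 11.1.
Q = p + b: δQ = √(δp² + δb²) = √(124 + 157) = 16.8
Q = 605.5, so δQ/Q = 16.8/605.5 = 0.0277.

0.0277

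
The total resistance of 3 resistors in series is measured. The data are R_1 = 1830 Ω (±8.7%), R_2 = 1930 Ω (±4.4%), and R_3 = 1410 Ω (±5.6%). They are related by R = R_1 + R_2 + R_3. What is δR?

197 Ω

Sums and differences: (δR)² = Σ (cᵢ δxᵢ)².
  (δR_1)² = 25300;  (δR_2)² = 7210;  (δR_3)² = 6230
δR = √(38800) = 197 Ω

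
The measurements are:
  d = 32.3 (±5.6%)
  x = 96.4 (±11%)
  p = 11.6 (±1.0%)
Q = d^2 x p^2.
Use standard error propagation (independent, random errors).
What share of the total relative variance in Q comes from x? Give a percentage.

48.3%

(δQ/Q)² = (2·δd/d)² + (1·δx/x)² + (2·δp/p)²
  d term: (2×0.0560)² = 0.0125
  x term: (1×0.110)² = 0.0121
  p term: (2×0.0100)² = 0.000400
Total = 0.0250. Share from x = 0.0121/0.0250 = 0.483.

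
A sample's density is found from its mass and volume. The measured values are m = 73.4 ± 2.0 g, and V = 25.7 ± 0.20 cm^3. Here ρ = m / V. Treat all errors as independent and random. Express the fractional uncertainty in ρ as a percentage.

Products/powers → add relative errors in quadrature, weighted by exponent:
  (1·δm/m)² = (1×0.0272)² = 0.000742;  (-1·δV/V)² = (-1×0.00778)² = 6.06e-05
δρ/ρ = √(0.000803) = 0.0283

2.83%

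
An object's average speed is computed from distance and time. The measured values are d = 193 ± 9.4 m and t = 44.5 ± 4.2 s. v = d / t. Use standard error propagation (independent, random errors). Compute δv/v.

0.106

v is a product of powers, so relative uncertainties combine in quadrature:
  (1·δd/d)² = (1×0.0487)² = 0.00237;  (-1·δt/t)² = (-1×0.0944)² = 0.00891
δv/v = √(0.0113) = 0.106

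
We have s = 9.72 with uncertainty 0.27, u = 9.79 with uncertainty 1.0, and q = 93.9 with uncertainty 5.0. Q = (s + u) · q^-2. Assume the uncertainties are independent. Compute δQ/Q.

0.119

Let w = s + u = 19.5. δw = √(δs² + δu²) = √(0.0729 + 1.00) = 1.04, so δw/w = 0.0531.
Q is then a monomial in w, q:
δQ/Q = √((δw/w)² + (-2·δq/q)²) = √(0.00282 + 0.0113) = 0.119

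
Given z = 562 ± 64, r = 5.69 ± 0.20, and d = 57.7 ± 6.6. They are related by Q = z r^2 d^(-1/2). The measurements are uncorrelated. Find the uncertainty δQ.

Since Q is a product/quotient, work with relative uncertainties:
  (1·δz/z)² = (1×0.114)² = 0.0130;  (2·δr/r)² = (2×0.0351)² = 0.00494;  (−½·δd/d)² = (-0.5×0.114)² = 0.00327
δQ/Q = √(0.0212) = 0.146
Q = 2400, so δQ = 0.146 × 2400 = 349.

349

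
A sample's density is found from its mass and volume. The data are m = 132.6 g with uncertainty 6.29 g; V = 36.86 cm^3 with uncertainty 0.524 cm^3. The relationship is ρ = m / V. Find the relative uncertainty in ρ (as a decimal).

Relative error in a monomial: (δρ/ρ)² = Σ (nᵢ · δxᵢ/xᵢ)².
  (1·δm/m)² = (1×0.0474)² = 0.00225;  (-1·δV/V)² = (-1×0.0142)² = 0.000202
δρ/ρ = √(0.00245) = 0.0495

0.0495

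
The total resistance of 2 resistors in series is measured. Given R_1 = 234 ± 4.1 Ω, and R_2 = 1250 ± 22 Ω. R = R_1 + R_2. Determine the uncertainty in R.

Absolute uncertainties add in quadrature for a linear combination:
  (δR_1)² = 16.8;  (δR_2)² = 484
δR = √(501) = 22.4 Ω

22.4 Ω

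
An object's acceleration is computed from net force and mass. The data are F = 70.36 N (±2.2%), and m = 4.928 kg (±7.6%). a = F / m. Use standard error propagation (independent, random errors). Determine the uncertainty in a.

1.13 m/s^2

Each factor contributes (exponent × relative error)² to (δa/a)²:
  (1·δF/F)² = (1×0.0220)² = 0.000484;  (-1·δm/m)² = (-1×0.0760)² = 0.00578
δa/a = √(0.00626) = 0.0791
a = 14.28 m/s^2, so δa = 0.0791 × 14.28 = 1.13 m/s^2.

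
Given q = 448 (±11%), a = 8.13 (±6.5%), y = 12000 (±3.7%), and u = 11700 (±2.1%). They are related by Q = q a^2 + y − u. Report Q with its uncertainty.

Let p = q·a^2 = 29600. δp/p = √((1·δq/q)² + (2·δa/a)²) = √(0.0121 + 0.0169) = 0.170, so δp = 5040.
Q = p + y − u: δQ = √(δp² + δy² + δu²) = √(2.54e+07 + 1.97e+05 + 60400) = 5070
Q = 29900.

29900 ± 5070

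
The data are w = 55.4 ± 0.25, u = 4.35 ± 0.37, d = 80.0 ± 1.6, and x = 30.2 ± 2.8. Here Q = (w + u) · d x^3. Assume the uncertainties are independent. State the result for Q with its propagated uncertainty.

Let h = w + u = 59.8. δh = √(δw² + δu²) = √(0.0625 + 0.137) = 0.447, so δh/h = 0.00747.
Q is then a monomial in h, d, x:
δQ/Q = √((δh/h)² + (1·δd/d)² + (3·δx/x)²) = √(5.59e-05 + 0.000400 + 0.0774) = 0.279
Q = 1.32e+08, so δQ = 0.279 × 1.32e+08 = 3.67e+07.

(1.32 ± 0.367) × 10^8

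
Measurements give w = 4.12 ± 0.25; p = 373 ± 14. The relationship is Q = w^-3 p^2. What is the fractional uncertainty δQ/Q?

0.197

Products/powers → add relative errors in quadrature, weighted by exponent:
  (-3·δw/w)² = (-3×0.0607)² = 0.0331;  (2·δp/p)² = (2×0.0375)² = 0.00564
δQ/Q = √(0.0388) = 0.197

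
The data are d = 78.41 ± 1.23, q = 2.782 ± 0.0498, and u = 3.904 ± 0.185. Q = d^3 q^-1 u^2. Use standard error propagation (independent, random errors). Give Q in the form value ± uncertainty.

(2.641 ± 0.283) × 10^6

Q is a product of powers, so relative uncertainties combine in quadrature:
  (3·δd/d)² = (3×0.0157)² = 0.00221;  (-1·δq/q)² = (-1×0.0179)² = 0.000320;  (2·δu/u)² = (2×0.0474)² = 0.00898
δQ/Q = √(0.0115) = 0.107
Q = 2.641e+06, so δQ = 0.107 × 2.641e+06 = 2.83e+05.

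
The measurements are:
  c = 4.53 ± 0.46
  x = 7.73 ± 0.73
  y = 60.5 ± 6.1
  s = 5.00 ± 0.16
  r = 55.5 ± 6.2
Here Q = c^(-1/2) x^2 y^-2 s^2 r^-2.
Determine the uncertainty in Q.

2.27e-05

Products/powers → add relative errors in quadrature, weighted by exponent:
  (−½·δc/c)² = (-0.5×0.102)² = 0.00258;  (2·δx/x)² = (2×0.0944)² = 0.0357;  (-2·δy/y)² = (-2×0.101)² = 0.0407;  (2·δs/s)² = (2×0.0320)² = 0.00410;  (-2·δr/r)² = (-2×0.112)² = 0.0499
δQ/Q = √(0.133) = 0.365
Q = 6.23e-05, so δQ = 0.365 × 6.23e-05 = 2.27e-05.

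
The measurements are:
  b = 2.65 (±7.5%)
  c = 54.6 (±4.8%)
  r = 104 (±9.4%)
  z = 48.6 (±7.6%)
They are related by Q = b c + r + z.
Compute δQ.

Let p = b·c = 145. δp/p = √((1·δb/b)² + (1·δc/c)²) = √(0.00562 + 0.00230) = 0.0890, so δp = 12.9.
Q = p + r + z: δQ = √(δp² + δr² + δz²) = √(166 + 95.6 + 13.6) = 16.6

16.6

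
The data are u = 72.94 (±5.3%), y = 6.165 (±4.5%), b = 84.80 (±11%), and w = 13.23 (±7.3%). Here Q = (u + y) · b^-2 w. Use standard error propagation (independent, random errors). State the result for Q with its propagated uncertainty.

Let h = u + y = 79.11. δh = √(δu² + δy²) = √(14.9 + 0.0770) = 3.88, so δh/h = 0.0490.
Q is then a monomial in h, b, w:
δQ/Q = √((δh/h)² + (-2·δb/b)² + (1·δw/w)²) = √(0.00240 + 0.0484 + 0.00533) = 0.237
Q = 0.1455, so δQ = 0.237 × 0.1455 = 0.0345.

0.1455 ± 0.0345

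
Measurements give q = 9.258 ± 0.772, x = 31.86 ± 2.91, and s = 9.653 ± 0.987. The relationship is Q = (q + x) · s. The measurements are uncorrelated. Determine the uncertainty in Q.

49.9

Let u = q + x = 41.12. δu = √(δq² + δx²) = √(0.596 + 8.47) = 3.01, so δu/u = 0.0732.
Q is then a monomial in u, s:
δQ/Q = √((δu/u)² + (1·δs/s)²) = √(0.00536 + 0.0105) = 0.126
Q = 396.9, so δQ = 0.126 × 396.9 = 49.9.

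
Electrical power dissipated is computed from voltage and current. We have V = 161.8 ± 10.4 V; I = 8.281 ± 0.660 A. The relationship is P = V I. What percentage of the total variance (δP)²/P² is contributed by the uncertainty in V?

39.4%

(δP/P)² = (1·δV/V)² + (1·δI/I)²
  V term: (1×0.0643)² = 0.00413
  I term: (1×0.0797)² = 0.00635
Total = 0.0105. Share from V = 0.00413/0.0105 = 0.394.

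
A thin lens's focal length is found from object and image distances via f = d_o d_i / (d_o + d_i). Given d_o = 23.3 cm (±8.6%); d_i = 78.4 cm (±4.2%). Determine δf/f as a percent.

∂f/∂d_o = (d_i/(d_o+d_i))² = 0.594;  ∂f/∂d_i = (d_o/(d_o+d_i))² = 0.0525
δf = √((∂f/∂d_o · δd_o)² + (∂f/∂d_i · δd_i)²) = √(1.42 + 0.0299) = 1.20 cm
f = 18.0 cm, so δf/f = 1.20/18.0 = 0.0670.

6.70%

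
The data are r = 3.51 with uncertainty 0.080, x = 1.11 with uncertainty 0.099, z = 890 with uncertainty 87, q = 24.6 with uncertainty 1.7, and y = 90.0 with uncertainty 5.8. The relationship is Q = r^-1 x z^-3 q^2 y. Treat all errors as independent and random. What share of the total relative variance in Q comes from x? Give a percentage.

6.76%

(δQ/Q)² = (-1·δr/r)² + (1·δx/x)² + (-3·δz/z)² + (2·δq/q)² + (1·δy/y)²
  r term: (-1×0.0228)² = 0.000519
  x term: (1×0.0892)² = 0.00795
  z term: (-3×0.0978)² = 0.0860
  q term: (2×0.0691)² = 0.0191
  y term: (1×0.0644)² = 0.00415
Total = 0.118. Share from x = 0.00795/0.118 = 0.0676.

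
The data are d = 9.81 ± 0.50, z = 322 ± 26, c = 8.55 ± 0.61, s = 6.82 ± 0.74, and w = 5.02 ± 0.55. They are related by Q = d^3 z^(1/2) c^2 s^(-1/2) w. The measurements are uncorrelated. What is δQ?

5.85e+05

Each factor contributes (exponent × relative error)² to (δQ/Q)²:
  (3·δd/d)² = (3×0.0510)² = 0.0234;  (½·δz/z)² = (0.5×0.0807)² = 0.00163;  (2·δc/c)² = (2×0.0713)² = 0.0204;  (−½·δs/s)² = (-0.5×0.109)² = 0.00294;  (1·δw/w)² = (1×0.110)² = 0.0120
δQ/Q = √(0.0603) = 0.246
Q = 2.38e+06, so δQ = 0.246 × 2.38e+06 = 5.85e+05.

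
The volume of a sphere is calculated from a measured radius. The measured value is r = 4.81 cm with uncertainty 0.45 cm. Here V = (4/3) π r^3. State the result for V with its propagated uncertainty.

466 ± 131 cm^3

V ∝ r^3, so δV/V = |3| · δr/r = 3 × 0.0936 = 0.281.
V = 466 cm^3, so δV = 0.281 × 466 = 131 cm^3.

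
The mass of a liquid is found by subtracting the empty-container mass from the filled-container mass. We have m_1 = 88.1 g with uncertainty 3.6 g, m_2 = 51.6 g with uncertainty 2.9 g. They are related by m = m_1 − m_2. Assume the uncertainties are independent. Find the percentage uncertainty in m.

12.7%

Sums and differences: (δm)² = Σ (cᵢ δxᵢ)².
  (δm_1)² = 13.0;  (δm_2)² = 8.41
δm = √(21.4) = 4.62 g
m = 36.5 g, so δm/m = 4.62/36.5 = 0.127.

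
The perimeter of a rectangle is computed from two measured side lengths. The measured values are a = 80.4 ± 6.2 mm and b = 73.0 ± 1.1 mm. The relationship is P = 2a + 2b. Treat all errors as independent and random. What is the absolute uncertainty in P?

12.6 mm

Each term contributes (cᵢ δxᵢ)² to (δP)²:
  (2·δa)² = 154;  (2·δb)² = 4.84
δP = √(159) = 12.6 mm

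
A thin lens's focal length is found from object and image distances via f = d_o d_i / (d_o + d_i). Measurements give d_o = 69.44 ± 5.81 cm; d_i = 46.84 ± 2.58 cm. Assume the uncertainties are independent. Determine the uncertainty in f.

∂f/∂d_o = (d_i/(d_o+d_i))² = 0.162;  ∂f/∂d_i = (d_o/(d_o+d_i))² = 0.357
δf = √((∂f/∂d_o · δd_o)² + (∂f/∂d_i · δd_i)²) = √(0.889 + 0.847) = 1.32 cm

1.32 cm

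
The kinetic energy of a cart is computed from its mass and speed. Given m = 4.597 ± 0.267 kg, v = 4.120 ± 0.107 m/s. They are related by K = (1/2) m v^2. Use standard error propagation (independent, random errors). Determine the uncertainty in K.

3.04 J

Products/powers → add relative errors in quadrature, weighted by exponent:
  (1·δm/m)² = (1×0.0581)² = 0.00337;  (2·δv/v)² = (2×0.0260)² = 0.00270
δK/K = √(0.00607) = 0.0779
K = 39.02 J, so δK = 0.0779 × 39.02 = 3.04 J.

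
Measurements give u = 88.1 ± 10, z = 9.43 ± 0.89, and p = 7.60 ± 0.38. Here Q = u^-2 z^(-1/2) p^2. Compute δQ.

0.000612

Q is a product of powers, so relative uncertainties combine in quadrature:
  (-2·δu/u)² = (-2×0.114)² = 0.0515;  (−½·δz/z)² = (-0.5×0.0944)² = 0.00223;  (2·δp/p)² = (2×0.0500)² = 0.0100
δQ/Q = √(0.0638) = 0.253
Q = 0.00242, so δQ = 0.253 × 0.00242 = 0.000612.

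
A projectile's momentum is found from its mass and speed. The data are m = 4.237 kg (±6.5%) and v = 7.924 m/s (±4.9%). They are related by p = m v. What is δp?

Products/powers → add relative errors in quadrature, weighted by exponent:
  (1·δm/m)² = (1×0.0650)² = 0.00423;  (1·δv/v)² = (1×0.0490)² = 0.00240
δp/p = √(0.00663) = 0.0814
p = 33.57 kg·m/s, so δp = 0.0814 × 33.57 = 2.73 kg·m/s.

2.73 kg·m/s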